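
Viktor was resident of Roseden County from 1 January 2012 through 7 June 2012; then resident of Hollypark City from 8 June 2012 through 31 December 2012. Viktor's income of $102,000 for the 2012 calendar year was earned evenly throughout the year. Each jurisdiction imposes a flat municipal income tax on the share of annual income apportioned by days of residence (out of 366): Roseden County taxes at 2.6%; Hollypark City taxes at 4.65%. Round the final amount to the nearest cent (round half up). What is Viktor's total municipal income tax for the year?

$3,834.61

Roseden County, 1 January – 7 June 2012: 159 days → $102,000 × 2.6% × 159/366 = $1,152.0984
Hollypark City, 8 June – 31 December 2012: 207 days → $102,000 × 4.65% × 207/366 = $2,682.5164
Total = $3,834.6148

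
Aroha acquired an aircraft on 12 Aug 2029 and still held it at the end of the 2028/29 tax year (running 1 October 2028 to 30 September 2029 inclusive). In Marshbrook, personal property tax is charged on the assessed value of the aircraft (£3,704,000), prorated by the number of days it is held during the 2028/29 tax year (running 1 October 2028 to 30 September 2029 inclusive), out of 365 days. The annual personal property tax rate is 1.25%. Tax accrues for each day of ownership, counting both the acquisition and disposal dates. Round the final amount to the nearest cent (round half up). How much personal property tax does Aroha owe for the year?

£6,342.47

Days held (12 Aug – 30 Sep 2029): 50 out of 365
Tax = £3,704,000 × 1.25% × 50/365 = £6,342.4658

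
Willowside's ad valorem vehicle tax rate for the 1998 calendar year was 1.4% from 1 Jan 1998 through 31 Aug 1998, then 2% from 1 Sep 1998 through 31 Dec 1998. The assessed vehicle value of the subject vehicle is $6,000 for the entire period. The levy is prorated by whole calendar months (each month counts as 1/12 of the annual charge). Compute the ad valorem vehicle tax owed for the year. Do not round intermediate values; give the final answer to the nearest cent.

$96.00

1 Jan – 31 Aug 1998: 8 months at 1.4% → $6,000 × 1.4% × 8/12 = $56.0000
1 Sep – 31 Dec 1998: 4 months at 2% → $6,000 × 2% × 4/12 = $40.0000
Total = $96.0000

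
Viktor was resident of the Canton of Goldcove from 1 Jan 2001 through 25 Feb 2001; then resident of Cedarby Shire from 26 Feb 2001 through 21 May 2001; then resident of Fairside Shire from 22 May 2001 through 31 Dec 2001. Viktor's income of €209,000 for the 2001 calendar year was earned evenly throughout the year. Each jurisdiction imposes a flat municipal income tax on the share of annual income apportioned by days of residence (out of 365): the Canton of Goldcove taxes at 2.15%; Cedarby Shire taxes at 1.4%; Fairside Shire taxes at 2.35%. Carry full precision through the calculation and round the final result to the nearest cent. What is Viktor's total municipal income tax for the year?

The Canton of Goldcove, 1 Jan – 25 Feb 2001: 56 days → €209,000 × 2.15% × 56/365 = €689.4137
Cedarby Shire, 26 Feb – 21 May 2001: 85 days → €209,000 × 1.4% × 85/365 = €681.3973
Fairside Shire, 22 May – 31 Dec 2001: 224 days → €209,000 × 2.35% × 224/365 = €3,014.1808
Total = €4,384.9918

€4,384.99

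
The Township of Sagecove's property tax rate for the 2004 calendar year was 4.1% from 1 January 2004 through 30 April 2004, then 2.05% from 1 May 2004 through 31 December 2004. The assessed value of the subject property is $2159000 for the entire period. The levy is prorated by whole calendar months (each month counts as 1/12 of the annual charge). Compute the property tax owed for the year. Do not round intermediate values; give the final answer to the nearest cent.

$59012.67

1 January – 30 April 2004: 4 months at 4.1% → $2159000 × 4.1% × 4/12 = $29506.3333
1 May – 31 December 2004: 8 months at 2.05% → $2159000 × 2.05% × 8/12 = $29506.3333
Total = $59012.6667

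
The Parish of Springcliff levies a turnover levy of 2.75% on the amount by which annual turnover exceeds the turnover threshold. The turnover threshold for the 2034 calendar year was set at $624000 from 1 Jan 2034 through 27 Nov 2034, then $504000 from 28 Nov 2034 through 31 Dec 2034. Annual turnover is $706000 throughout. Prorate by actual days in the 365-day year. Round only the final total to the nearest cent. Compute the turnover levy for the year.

1 Jan – 27 Nov 2034: 331 days, exemption $624000 → ($706000 − $624000) × 2.75% × 331/365 = $2044.9452
28 Nov – 31 Dec 2034: 34 days, exemption $504000 → ($706000 − $504000) × 2.75% × 34/365 = $517.4521
Total = $2562.3973

$2562.40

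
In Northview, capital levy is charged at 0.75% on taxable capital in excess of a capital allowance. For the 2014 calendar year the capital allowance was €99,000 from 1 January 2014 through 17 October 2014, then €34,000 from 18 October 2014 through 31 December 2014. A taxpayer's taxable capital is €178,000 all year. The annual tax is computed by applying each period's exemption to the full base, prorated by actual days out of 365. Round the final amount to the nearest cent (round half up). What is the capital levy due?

1 January – 17 October 2014: 290 days, exemption €99,000 → (€178,000 − €99,000) × 0.75% × 290/365 = €470.7534
18 October – 31 December 2014: 75 days, exemption €34,000 → (€178,000 − €34,000) × 0.75% × 75/365 = €221.9178
Total = €692.6712

€692.67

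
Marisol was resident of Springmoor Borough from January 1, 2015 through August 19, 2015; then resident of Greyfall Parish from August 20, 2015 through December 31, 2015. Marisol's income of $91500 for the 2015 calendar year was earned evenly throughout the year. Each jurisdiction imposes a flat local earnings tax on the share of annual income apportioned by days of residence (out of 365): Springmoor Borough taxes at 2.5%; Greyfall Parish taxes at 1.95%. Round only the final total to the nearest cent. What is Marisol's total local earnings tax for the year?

Springmoor Borough, January 1 – August 19, 2015: 231 days → $91500 × 2.5% × 231/365 = $1447.7055
Greyfall Parish, August 20 – December 31, 2015: 134 days → $91500 × 1.95% × 134/365 = $655.0397
Total = $2102.7452

$2102.75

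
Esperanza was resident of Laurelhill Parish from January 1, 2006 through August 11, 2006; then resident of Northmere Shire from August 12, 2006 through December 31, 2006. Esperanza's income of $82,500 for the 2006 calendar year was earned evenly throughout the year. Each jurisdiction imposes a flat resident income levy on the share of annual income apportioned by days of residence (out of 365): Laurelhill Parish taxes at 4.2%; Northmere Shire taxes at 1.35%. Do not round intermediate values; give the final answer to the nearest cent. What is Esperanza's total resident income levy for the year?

Laurelhill Parish, January 1 – August 11, 2006: 223 days → $82,500 × 4.2% × 223/365 = $2,116.9726
Northmere Shire, August 12 – December 31, 2006: 142 days → $82,500 × 1.35% × 142/365 = $433.2945
Total = $2,550.2671

$2,550.27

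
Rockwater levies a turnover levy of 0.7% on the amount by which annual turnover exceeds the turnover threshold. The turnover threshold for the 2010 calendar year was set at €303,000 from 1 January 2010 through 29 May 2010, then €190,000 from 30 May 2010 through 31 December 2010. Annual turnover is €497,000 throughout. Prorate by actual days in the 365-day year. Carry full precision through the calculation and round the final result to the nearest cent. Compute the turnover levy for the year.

1 January – 29 May 2010: 149 days, exemption €303,000 → (€497,000 − €303,000) × 0.7% × 149/365 = €554.3616
30 May – 31 December 2010: 216 days, exemption €190,000 → (€497,000 − €190,000) × 0.7% × 216/365 = €1,271.7370
Total = €1,826.0986

€1,826.10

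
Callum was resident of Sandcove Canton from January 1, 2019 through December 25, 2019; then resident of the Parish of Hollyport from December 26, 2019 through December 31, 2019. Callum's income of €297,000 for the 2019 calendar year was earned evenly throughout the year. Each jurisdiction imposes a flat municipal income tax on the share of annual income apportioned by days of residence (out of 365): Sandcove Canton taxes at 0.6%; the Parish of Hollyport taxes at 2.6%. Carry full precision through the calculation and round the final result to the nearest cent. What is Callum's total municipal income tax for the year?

€1,879.64

Sandcove Canton, January 1 – December 25, 2019: 359 days → €297,000 × 0.6% × 359/365 = €1,752.7068
The Parish of Hollyport, December 26 – December 31, 2019: 6 days → €297,000 × 2.6% × 6/365 = €126.9370
Total = €1,879.6438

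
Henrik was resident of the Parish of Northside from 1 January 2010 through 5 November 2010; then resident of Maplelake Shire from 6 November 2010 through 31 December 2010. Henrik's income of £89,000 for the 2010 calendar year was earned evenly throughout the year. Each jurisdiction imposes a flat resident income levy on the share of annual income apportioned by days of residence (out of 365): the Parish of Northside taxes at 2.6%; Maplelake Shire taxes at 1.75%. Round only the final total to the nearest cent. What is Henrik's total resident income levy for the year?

The Parish of Northside, 1 January – 5 November 2010: 309 days → £89,000 × 2.6% × 309/365 = £1,958.9753
Maplelake Shire, 6 November – 31 December 2010: 56 days → £89,000 × 1.75% × 56/365 = £238.9589
Total = £2,197.9342

£2,197.93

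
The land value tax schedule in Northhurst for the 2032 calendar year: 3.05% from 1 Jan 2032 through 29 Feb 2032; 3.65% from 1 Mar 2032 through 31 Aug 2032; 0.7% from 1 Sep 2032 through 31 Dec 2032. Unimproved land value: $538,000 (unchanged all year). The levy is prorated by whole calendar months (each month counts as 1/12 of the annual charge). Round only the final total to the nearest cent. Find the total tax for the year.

$13,808.67

1 Jan – 29 Feb 2032: 2 months at 3.05% → $538,000 × 3.05% × 2/12 = $2,734.8333
1 Mar – 31 Aug 2032: 6 months at 3.65% → $538,000 × 3.65% × 6/12 = $9,818.5000
1 Sep – 31 Dec 2032: 4 months at 0.7% → $538,000 × 0.7% × 4/12 = $1,255.3333
Total = $13,808.6667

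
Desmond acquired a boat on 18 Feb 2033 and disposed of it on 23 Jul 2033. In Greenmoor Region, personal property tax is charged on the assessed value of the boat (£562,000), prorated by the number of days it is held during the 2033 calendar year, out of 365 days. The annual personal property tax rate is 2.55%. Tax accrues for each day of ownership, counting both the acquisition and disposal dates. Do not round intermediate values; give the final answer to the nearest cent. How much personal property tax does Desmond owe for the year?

Days held (18 Feb – 23 Jul 2033): 156 out of 365
Tax = £562,000 × 2.55% × 156/365 = £6,125.0301

£6,125.03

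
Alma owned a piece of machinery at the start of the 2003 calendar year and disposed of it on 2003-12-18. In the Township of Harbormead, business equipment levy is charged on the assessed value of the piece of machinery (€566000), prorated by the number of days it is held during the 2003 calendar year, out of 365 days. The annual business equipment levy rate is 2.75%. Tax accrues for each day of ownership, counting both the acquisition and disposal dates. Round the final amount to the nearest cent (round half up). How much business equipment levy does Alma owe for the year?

€15010.63

Days held (2003-01-01 to 2003-12-18): 352 out of 365
Tax = €566000 × 2.75% × 352/365 = €15010.6301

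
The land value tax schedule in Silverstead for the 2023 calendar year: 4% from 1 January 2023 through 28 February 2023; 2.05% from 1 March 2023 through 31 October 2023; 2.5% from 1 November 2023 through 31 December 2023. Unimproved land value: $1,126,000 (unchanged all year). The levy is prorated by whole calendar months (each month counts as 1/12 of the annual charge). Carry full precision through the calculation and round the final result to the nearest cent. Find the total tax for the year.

1 January – 28 February 2023: 2 months at 4% → $1,126,000 × 4% × 2/12 = $7,506.6667
1 March – 31 October 2023: 8 months at 2.05% → $1,126,000 × 2.05% × 8/12 = $15,388.6667
1 November – 31 December 2023: 2 months at 2.5% → $1,126,000 × 2.5% × 2/12 = $4,691.6667
Total = $27,587.0000

$27,587.00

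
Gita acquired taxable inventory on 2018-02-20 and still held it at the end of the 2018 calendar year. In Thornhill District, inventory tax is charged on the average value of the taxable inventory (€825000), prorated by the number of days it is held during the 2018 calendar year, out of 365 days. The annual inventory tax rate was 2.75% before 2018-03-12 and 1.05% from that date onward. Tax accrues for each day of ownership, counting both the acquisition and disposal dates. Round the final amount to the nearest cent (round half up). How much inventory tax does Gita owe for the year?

2018-02-20 to 2018-03-11: 20 days at 2.75% → €825000 × 2.75% × 20/365 = €1243.1507
2018-03-12 to 2018-12-31: 295 days at 1.05% → €825000 × 1.05% × 295/365 = €7001.1986
Total = €8244.3493

€8244.35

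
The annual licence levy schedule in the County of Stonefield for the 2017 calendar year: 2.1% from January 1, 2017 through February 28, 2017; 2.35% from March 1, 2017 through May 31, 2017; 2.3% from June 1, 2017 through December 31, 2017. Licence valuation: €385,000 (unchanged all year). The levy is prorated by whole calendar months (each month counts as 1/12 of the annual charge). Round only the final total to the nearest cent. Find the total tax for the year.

January 1 – February 28, 2017: 2 months at 2.1% → €385,000 × 2.1% × 2/12 = €1,347.5000
March 1 – May 31, 2017: 3 months at 2.35% → €385,000 × 2.35% × 3/12 = €2,261.8750
June 1 – December 31, 2017: 7 months at 2.3% → €385,000 × 2.3% × 7/12 = €5,165.4167
Total = €8,774.7917

€8,774.79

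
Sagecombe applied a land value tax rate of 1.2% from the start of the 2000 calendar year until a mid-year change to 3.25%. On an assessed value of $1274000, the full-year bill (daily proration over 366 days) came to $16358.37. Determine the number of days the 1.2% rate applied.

351 days

Let d = days at the first rate; then 366 − d days at the second rate.
$1274000 × [1.2%·d + 3.25%·(366−d)] / 366 = $16358.37
Solving gives d = 351, so the new rate took effect on December 17, 2000.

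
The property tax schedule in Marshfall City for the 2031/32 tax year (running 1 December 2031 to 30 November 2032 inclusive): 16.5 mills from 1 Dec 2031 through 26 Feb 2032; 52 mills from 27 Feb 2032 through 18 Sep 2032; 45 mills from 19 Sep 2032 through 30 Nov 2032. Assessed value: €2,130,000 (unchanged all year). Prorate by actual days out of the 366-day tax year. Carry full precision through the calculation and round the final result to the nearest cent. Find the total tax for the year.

1 Dec 2031 – 26 Feb 2032: 88 days at 16.5 mills → €2,130,000 × 1.65% × 88/366 = €8,450.1639
27 Feb – 18 Sep 2032: 205 days at 52 mills → €2,130,000 × 5.2% × 205/366 = €62,037.7049
19 Sep – 30 Nov 2032: 73 days at 45 mills → €2,130,000 × 4.5% × 73/366 = €19,117.6230
Total = €89,605.4918

€89,605.49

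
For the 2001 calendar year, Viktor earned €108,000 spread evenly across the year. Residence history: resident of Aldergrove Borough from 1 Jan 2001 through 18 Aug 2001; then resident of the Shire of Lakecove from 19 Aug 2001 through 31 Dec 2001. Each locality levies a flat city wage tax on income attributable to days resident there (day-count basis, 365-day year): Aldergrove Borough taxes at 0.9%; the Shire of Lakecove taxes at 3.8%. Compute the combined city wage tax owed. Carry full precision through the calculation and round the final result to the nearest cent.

Aldergrove Borough, 1 Jan – 18 Aug 2001: 230 days → €108,000 × 0.9% × 230/365 = €612.4932
The Shire of Lakecove, 19 Aug – 31 Dec 2001: 135 days → €108,000 × 3.8% × 135/365 = €1,517.9178
Total = €2,130.4110

€2,130.41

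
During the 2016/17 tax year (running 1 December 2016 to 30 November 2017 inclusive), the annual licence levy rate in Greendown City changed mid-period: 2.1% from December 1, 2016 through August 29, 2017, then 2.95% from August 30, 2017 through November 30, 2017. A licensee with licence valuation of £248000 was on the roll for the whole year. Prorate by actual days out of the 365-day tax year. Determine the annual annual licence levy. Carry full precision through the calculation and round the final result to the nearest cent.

£5745.11

December 1, 2016 – August 29, 2017: 272 days at 2.1% → £248000 × 2.1% × 272/365 = £3881.0301
August 30 – November 30, 2017: 93 days at 2.95% → £248000 × 2.95% × 93/365 = £1864.0767
Total = £5745.1068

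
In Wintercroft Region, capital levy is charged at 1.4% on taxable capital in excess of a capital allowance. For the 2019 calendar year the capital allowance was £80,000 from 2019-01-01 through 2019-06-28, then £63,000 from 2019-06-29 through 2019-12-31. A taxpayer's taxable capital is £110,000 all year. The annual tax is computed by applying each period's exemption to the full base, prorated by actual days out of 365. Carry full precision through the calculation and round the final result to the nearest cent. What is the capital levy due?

£541.28

2019-01-01 to 2019-06-28: 179 days, exemption £80,000 → (£110,000 − £80,000) × 1.4% × 179/365 = £205.9726
2019-06-29 to 2019-12-31: 186 days, exemption £63,000 → (£110,000 − £63,000) × 1.4% × 186/365 = £335.3096
Total = £541.2822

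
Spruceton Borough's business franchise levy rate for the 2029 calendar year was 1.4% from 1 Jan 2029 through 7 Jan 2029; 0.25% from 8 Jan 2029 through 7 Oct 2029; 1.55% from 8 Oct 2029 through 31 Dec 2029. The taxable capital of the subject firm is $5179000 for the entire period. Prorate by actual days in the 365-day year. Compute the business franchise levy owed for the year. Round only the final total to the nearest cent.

$29768.61

1 Jan – 7 Jan 2029: 7 days at 1.4% → $5179000 × 1.4% × 7/365 = $1390.5260
8 Jan – 7 Oct 2029: 273 days at 0.25% → $5179000 × 0.25% × 273/365 = $9684.0205
8 Oct – 31 Dec 2029: 85 days at 1.55% → $5179000 × 1.55% × 85/365 = $18694.0616
Total = $29768.6082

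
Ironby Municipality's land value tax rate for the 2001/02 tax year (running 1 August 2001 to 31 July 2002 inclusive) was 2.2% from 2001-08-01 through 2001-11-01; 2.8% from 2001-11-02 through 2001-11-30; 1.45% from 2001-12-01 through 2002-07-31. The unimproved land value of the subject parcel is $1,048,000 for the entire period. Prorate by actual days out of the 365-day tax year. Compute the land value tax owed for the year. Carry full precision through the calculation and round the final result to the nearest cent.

2001-08-01 to 2001-11-01: 93 days at 2.2% → $1,048,000 × 2.2% × 93/365 = $5,874.5425
2001-11-02 to 2001-11-30: 29 days at 2.8% → $1,048,000 × 2.8% × 29/365 = $2,331.4411
2001-12-01 to 2002-07-31: 243 days at 1.45% → $1,048,000 × 1.45% × 243/365 = $10,116.7890
Total = $18,322.7726

$18,322.77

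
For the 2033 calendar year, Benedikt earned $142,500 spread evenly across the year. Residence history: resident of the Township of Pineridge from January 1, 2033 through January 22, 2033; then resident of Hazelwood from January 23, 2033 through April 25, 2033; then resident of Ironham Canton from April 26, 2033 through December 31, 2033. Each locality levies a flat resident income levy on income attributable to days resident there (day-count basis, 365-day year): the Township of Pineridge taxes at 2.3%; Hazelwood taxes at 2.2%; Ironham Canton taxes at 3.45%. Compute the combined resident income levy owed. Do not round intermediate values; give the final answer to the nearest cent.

The Township of Pineridge, January 1 – January 22, 2033: 22 days → $142,500 × 2.3% × 22/365 = $197.5479
Hazelwood, January 23 – April 25, 2033: 93 days → $142,500 × 2.2% × 93/365 = $798.7808
Ironham Canton, April 26 – December 31, 2033: 250 days → $142,500 × 3.45% × 250/365 = $3,367.2945
Total = $4,363.6233

$4,363.62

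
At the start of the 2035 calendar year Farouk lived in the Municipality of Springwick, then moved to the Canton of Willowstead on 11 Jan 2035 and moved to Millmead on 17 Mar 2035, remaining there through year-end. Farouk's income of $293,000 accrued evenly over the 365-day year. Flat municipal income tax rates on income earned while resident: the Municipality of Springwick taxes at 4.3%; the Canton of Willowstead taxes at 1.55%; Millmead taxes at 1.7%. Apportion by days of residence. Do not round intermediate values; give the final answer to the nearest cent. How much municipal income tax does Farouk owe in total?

$5,111.45

The Municipality of Springwick, 1 Jan – 10 Jan 2035: 10 days → $293,000 × 4.3% × 10/365 = $345.1781
The Canton of Willowstead, 11 Jan – 16 Mar 2035: 65 days → $293,000 × 1.55% × 65/365 = $808.7603
Millmead, 17 Mar – 31 Dec 2035: 290 days → $293,000 × 1.7% × 290/365 = $3,957.5068
Total = $5,111.4452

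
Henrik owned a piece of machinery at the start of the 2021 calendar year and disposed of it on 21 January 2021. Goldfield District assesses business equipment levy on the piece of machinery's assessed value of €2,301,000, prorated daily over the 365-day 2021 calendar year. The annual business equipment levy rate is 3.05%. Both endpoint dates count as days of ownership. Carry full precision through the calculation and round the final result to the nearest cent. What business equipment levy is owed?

Days held (1 January – 21 January 2021): 21 out of 365
Tax = €2,301,000 × 3.05% × 21/365 = €4,037.7822

€4,037.78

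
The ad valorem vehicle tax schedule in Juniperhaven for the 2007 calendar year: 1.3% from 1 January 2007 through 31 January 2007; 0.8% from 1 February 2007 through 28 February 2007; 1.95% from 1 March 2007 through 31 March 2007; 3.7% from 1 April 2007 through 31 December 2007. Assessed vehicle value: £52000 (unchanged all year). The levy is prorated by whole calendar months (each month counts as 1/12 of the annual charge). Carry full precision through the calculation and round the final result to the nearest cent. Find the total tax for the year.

1 January – 31 January 2007: 1 month at 1.3% → £52000 × 1.3% × 1/12 = £56.3333
1 February – 28 February 2007: 1 month at 0.8% → £52000 × 0.8% × 1/12 = £34.6667
1 March – 31 March 2007: 1 month at 1.95% → £52000 × 1.95% × 1/12 = £84.5000
1 April – 31 December 2007: 9 months at 3.7% → £52000 × 3.7% × 9/12 = £1443.0000
Total = £1618.5000

£1618.50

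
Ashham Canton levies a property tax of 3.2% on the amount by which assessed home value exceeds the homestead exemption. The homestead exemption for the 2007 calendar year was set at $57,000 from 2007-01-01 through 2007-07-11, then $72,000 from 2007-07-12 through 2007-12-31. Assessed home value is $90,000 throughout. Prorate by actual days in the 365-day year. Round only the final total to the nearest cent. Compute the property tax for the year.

$828.49

2007-01-01 to 2007-07-11: 192 days, exemption $57,000 → ($90,000 − $57,000) × 3.2% × 192/365 = $555.4849
2007-07-12 to 2007-12-31: 173 days, exemption $72,000 → ($90,000 − $72,000) × 3.2% × 173/365 = $273.0082
Total = $828.4932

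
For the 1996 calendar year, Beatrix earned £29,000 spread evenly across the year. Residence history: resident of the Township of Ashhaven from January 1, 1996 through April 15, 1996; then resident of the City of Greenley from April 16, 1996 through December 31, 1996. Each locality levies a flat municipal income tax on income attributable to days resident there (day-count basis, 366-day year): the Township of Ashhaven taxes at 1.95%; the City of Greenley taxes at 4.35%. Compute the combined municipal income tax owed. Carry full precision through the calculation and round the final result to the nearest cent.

£1,059.93

The Township of Ashhaven, January 1 – April 15, 1996: 106 days → £29,000 × 1.95% × 106/366 = £163.7787
The City of Greenley, April 16 – December 31, 1996: 260 days → £29,000 × 4.35% × 260/366 = £896.1475
Total = £1,059.9262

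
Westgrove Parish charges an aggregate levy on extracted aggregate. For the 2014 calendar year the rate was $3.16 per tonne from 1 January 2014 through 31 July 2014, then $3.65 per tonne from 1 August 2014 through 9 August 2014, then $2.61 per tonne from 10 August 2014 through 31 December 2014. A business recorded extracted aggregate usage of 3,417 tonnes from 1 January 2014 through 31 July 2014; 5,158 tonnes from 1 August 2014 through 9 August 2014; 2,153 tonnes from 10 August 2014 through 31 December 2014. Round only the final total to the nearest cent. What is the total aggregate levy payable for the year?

1 January – 31 July 2014: 3,417 tonnes at $3.16/tonne → $10,797.72
1 August – 9 August 2014: 5,158 tonnes at $3.65/tonne → $18,826.70
10 August – 31 December 2014: 2,153 tonnes at $2.61/tonne → $5,619.33

$35,243.75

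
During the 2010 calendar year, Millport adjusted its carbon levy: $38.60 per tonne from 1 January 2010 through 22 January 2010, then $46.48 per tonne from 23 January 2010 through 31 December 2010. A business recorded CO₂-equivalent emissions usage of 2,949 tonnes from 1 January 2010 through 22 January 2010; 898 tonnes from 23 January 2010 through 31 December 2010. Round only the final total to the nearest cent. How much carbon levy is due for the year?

1 January – 22 January 2010: 2,949 tonnes at $38.60/tonne → $113,831.40
23 January – 31 December 2010: 898 tonnes at $46.48/tonne → $41,739.04

$155,570.44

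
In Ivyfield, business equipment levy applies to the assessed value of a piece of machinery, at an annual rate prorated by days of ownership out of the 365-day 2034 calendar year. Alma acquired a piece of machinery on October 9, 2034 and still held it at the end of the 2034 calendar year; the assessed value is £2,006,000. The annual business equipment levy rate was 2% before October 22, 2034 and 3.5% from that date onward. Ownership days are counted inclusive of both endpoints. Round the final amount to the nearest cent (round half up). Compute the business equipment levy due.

£15,086.22

October 9 – October 21, 2034: 13 days at 2% → £2,006,000 × 2% × 13/365 = £1,428.9315
October 22 – December 31, 2034: 71 days at 3.5% → £2,006,000 × 3.5% × 71/365 = £13,657.2877
Total = £15,086.2192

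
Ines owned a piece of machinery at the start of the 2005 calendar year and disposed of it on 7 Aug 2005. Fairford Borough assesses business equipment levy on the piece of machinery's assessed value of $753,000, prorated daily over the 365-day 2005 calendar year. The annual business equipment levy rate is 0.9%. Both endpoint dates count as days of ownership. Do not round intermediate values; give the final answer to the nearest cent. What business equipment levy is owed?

$4,066.20

Days held (1 Jan – 7 Aug 2005): 219 out of 365
Tax = $753,000 × 0.9% × 219/365 = $4,066.2000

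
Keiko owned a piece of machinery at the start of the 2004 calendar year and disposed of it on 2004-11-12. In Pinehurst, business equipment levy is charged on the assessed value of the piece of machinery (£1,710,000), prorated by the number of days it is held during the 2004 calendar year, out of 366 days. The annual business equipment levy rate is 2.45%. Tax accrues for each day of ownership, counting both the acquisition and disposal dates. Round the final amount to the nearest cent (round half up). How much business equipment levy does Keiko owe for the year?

Days held (2004-01-01 to 2004-11-12): 317 out of 366
Tax = £1,710,000 × 2.45% × 317/366 = £36,286.1066

£36,286.11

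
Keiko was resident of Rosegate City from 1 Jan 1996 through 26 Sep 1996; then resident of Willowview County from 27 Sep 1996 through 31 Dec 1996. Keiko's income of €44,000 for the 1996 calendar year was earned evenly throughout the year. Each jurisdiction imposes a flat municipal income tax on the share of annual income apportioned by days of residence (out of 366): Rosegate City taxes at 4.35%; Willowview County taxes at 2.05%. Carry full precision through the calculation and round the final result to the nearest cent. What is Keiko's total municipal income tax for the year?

€1,648.56

Rosegate City, 1 Jan – 26 Sep 1996: 270 days → €44,000 × 4.35% × 270/366 = €1,411.9672
Willowview County, 27 Sep – 31 Dec 1996: 96 days → €44,000 × 2.05% × 96/366 = €236.5902
Total = €1,648.5574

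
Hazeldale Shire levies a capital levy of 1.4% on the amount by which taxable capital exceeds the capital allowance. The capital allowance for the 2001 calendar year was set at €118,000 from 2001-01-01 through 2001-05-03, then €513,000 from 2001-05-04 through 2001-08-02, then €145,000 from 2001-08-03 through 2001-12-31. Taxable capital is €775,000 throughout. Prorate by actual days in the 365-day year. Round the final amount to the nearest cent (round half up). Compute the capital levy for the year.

2001-01-01 to 2001-05-03: 123 days, exemption €118,000 → (€775,000 − €118,000) × 1.4% × 123/365 = €3,099.6000
2001-05-04 to 2001-08-02: 91 days, exemption €513,000 → (€775,000 − €513,000) × 1.4% × 91/365 = €914.4877
2001-08-03 to 2001-12-31: 151 days, exemption €145,000 → (€775,000 − €145,000) × 1.4% × 151/365 = €3,648.8219
Total = €7,662.9096

€7,662.91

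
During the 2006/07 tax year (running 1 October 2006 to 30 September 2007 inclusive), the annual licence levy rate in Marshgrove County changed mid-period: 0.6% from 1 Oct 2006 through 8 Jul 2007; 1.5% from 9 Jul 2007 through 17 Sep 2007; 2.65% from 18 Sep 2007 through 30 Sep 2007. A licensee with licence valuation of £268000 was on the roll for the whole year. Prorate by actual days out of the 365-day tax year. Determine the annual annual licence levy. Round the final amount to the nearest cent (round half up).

1 Oct 2006 – 8 Jul 2007: 281 days at 0.6% → £268000 × 0.6% × 281/365 = £1237.9397
9 Jul – 17 Sep 2007: 71 days at 1.5% → £268000 × 1.5% × 71/365 = £781.9726
18 Sep – 30 Sep 2007: 13 days at 2.65% → £268000 × 2.65% × 13/365 = £252.9479
Total = £2272.8603

£2272.86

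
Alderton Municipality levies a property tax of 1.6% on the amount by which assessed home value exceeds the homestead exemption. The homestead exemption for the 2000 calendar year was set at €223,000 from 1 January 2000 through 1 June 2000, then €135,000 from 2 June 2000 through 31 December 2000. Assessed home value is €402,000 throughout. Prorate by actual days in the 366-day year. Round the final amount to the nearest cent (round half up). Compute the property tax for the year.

1 January – 1 June 2000: 153 days, exemption €223,000 → (€402,000 − €223,000) × 1.6% × 153/366 = €1,197.2459
2 June – 31 December 2000: 213 days, exemption €135,000 → (€402,000 − €135,000) × 1.6% × 213/366 = €2,486.1639
Total = €3,683.4098

€3,683.41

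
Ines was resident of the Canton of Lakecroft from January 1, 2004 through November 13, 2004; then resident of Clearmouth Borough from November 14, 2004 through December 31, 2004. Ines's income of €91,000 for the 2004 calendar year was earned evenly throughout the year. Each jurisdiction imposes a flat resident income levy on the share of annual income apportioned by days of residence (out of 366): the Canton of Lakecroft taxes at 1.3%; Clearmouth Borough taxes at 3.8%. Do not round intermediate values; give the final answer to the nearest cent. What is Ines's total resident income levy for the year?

The Canton of Lakecroft, January 1 – November 13, 2004: 318 days → €91,000 × 1.3% × 318/366 = €1,027.8525
Clearmouth Borough, November 14 – December 31, 2004: 48 days → €91,000 × 3.8% × 48/366 = €453.5082
Total = €1,481.3607

€1,481.36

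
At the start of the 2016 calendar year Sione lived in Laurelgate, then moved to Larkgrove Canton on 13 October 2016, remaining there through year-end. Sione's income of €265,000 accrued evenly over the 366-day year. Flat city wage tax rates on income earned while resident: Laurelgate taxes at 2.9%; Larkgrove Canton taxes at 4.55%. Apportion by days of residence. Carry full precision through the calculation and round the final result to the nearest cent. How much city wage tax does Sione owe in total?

€8,640.74

Laurelgate, 1 January – 12 October 2016: 286 days → €265,000 × 2.9% × 286/366 = €6,005.2186
Larkgrove Canton, 13 October – 31 December 2016: 80 days → €265,000 × 4.55% × 80/366 = €2,635.5191
Total = €8,640.7377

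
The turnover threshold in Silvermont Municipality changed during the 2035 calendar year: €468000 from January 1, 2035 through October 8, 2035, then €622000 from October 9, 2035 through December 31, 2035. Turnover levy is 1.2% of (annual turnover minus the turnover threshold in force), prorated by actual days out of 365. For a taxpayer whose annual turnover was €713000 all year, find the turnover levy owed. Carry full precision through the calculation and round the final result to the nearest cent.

January 1 – October 8, 2035: 281 days, exemption €468000 → (€713000 − €468000) × 1.2% × 281/365 = €2263.3973
October 9 – December 31, 2035: 84 days, exemption €622000 → (€713000 − €622000) × 1.2% × 84/365 = €251.3096
Total = €2514.7068

€2514.71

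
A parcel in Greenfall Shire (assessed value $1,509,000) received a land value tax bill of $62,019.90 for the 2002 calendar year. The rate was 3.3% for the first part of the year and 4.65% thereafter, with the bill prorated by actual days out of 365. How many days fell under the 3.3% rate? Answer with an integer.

Let d = days at the first rate; then 365 − d days at the second rate.
$1,509,000 × [3.3%·d + 4.65%·(365−d)] / 365 = $62,019.90
Solving gives d = 146, so the new rate took effect on May 27, 2002.

146 days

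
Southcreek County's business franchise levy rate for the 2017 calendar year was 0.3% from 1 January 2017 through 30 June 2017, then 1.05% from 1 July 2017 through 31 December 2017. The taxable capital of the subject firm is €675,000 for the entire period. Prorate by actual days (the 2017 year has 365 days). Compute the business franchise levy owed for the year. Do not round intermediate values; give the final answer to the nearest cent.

1 January – 30 June 2017: 181 days at 0.3% → €675,000 × 0.3% × 181/365 = €1,004.1781
1 July – 31 December 2017: 184 days at 1.05% → €675,000 × 1.05% × 184/365 = €3,572.8767
Total = €4,577.0548

€4,577.05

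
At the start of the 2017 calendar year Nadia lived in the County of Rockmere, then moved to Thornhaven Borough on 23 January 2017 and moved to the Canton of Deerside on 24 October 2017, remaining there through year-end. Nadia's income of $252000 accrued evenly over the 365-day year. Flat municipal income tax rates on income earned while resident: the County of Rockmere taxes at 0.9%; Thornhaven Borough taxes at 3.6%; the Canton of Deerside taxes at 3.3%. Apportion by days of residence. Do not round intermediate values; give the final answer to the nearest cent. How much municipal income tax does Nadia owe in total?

$8518.98

The County of Rockmere, 1 January – 22 January 2017: 22 days → $252000 × 0.9% × 22/365 = $136.7014
Thornhaven Borough, 23 January – 23 October 2017: 274 days → $252000 × 3.6% × 274/365 = $6810.2137
The Canton of Deerside, 24 October – 31 December 2017: 69 days → $252000 × 3.3% × 69/365 = $1572.0658
Total = $8518.9808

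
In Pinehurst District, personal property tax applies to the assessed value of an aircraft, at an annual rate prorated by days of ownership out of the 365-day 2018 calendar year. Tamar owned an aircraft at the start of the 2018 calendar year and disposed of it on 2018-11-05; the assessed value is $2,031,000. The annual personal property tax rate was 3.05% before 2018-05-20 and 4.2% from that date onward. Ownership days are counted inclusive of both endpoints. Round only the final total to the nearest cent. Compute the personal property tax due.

2018-01-01 to 2018-05-19: 139 days at 3.05% → $2,031,000 × 3.05% × 139/365 = $23,590.2041
2018-05-20 to 2018-11-05: 170 days at 4.2% → $2,031,000 × 4.2% × 170/365 = $39,729.6986
Total = $63,319.9027

$63,319.90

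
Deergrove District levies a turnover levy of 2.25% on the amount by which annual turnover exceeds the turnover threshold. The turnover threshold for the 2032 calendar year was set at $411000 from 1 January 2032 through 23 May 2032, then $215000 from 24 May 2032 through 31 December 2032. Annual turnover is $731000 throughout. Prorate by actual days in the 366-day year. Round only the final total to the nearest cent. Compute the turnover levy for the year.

1 January – 23 May 2032: 144 days, exemption $411000 → ($731000 − $411000) × 2.25% × 144/366 = $2832.7869
24 May – 31 December 2032: 222 days, exemption $215000 → ($731000 − $215000) × 2.25% × 222/366 = $7042.1311
Total = $9874.9180

$9874.92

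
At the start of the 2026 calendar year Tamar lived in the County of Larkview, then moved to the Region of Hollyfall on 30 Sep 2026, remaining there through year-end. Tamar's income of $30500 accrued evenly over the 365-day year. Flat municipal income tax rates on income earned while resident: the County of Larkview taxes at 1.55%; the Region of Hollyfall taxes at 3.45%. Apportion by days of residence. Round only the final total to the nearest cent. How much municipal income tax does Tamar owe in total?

$620.40

The County of Larkview, 1 Jan – 29 Sep 2026: 272 days → $30500 × 1.55% × 272/365 = $352.2959
The Region of Hollyfall, 30 Sep – 31 Dec 2026: 93 days → $30500 × 3.45% × 93/365 = $268.1075
Total = $620.4034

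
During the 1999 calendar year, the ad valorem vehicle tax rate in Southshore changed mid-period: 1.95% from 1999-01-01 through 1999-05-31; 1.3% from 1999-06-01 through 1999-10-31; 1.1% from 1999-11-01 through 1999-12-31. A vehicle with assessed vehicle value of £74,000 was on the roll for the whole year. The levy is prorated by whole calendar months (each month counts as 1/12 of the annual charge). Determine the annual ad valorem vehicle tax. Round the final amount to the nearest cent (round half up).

£1,137.75

1999-01-01 to 1999-05-31: 5 months at 1.95% → £74,000 × 1.95% × 5/12 = £601.2500
1999-06-01 to 1999-10-31: 5 months at 1.3% → £74,000 × 1.3% × 5/12 = £400.8333
1999-11-01 to 1999-12-31: 2 months at 1.1% → £74,000 × 1.1% × 2/12 = £135.6667
Total = £1,137.7500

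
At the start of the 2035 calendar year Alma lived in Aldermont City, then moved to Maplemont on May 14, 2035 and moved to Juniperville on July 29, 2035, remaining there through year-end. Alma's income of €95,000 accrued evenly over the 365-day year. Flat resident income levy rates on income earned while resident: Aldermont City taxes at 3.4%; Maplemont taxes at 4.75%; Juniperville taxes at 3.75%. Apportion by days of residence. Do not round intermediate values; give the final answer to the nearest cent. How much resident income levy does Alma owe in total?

Aldermont City, January 1 – May 13, 2035: 133 days → €95,000 × 3.4% × 133/365 = €1,176.9589
Maplemont, May 14 – July 28, 2035: 76 days → €95,000 × 4.75% × 76/365 = €939.5890
Juniperville, July 29 – December 31, 2035: 156 days → €95,000 × 3.75% × 156/365 = €1,522.6027
Total = €3,639.1507

€3,639.15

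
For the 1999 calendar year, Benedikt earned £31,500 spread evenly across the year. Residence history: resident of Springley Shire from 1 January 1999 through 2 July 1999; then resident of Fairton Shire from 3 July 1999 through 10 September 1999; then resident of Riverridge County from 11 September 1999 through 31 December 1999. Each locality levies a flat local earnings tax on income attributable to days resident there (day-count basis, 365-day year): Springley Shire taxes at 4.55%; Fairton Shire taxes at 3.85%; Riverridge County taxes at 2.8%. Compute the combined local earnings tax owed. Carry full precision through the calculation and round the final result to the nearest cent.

£1,221.81

Springley Shire, 1 January – 2 July 1999: 183 days → £31,500 × 4.55% × 183/365 = £718.5884
Fairton Shire, 3 July – 10 September 1999: 70 days → £31,500 × 3.85% × 70/365 = £232.5822
Riverridge County, 11 September – 31 December 1999: 112 days → £31,500 × 2.8% × 112/365 = £270.6411
Total = £1,221.8116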